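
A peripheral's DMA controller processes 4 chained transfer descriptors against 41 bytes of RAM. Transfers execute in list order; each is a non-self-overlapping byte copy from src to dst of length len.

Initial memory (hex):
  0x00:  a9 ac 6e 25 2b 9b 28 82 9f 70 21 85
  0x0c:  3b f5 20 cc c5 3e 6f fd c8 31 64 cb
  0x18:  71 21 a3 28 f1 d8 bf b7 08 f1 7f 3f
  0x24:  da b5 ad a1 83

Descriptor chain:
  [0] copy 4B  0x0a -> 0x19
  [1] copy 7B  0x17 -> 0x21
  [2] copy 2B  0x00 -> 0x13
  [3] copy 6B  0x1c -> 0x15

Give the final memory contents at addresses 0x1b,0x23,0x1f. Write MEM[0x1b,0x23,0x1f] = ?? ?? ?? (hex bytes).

MEM[0x1b,0x23,0x1f] = 3b 21 b7

D0: mem[0x19..0x1c] <- [21 85 3b f5]
D1: mem[0x21..0x27] <- [cb 71 21 85 3b f5 d8]
D2: mem[0x13..0x14] <- [a9 ac]
D3: mem[0x15..0x1a] <- [f5 d8 bf b7 08 cb]
query mem[0x1b]=0x3b, mem[0x23]=0x21, mem[0x1f]=0xb7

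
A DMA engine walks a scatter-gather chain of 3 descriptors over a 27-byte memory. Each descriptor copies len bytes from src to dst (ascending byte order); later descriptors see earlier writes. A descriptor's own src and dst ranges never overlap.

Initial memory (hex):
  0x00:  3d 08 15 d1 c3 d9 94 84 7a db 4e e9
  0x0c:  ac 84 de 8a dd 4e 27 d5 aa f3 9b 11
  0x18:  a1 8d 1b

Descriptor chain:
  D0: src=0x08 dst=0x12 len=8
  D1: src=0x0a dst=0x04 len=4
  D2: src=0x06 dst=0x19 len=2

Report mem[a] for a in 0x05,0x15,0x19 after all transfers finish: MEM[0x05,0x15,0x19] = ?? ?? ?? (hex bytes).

D0: mem[0x12..0x19] <- [7a db 4e e9 ac 84 de 8a]
D1: mem[0x04..0x07] <- [4e e9 ac 84]
D2: mem[0x19..0x1a] <- [ac 84]
query mem[0x05]=0xe9, mem[0x15]=0xe9, mem[0x19]=0xac

MEM[0x05,0x15,0x19] = e9 e9 ac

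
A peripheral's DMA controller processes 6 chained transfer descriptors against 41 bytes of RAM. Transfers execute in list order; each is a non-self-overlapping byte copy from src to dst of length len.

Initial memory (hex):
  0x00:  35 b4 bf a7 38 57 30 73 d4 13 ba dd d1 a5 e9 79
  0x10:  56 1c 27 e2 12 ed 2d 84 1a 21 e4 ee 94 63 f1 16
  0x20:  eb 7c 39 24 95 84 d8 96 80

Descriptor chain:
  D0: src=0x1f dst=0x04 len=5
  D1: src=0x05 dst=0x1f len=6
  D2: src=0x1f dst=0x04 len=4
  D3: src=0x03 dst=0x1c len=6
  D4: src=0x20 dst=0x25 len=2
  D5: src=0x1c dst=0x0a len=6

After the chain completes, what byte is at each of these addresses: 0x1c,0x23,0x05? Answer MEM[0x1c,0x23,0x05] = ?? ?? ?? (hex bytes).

MEM[0x1c,0x23,0x05] = a7 13 7c

D0: mem[0x04..0x08] <- [16 eb 7c 39 24]
D1: mem[0x1f..0x24] <- [eb 7c 39 24 13 ba]
D2: mem[0x04..0x07] <- [eb 7c 39 24]
D3: mem[0x1c..0x21] <- [a7 eb 7c 39 24 24]
D4: mem[0x25..0x26] <- [24 24]
D5: mem[0x0a..0x0f] <- [a7 eb 7c 39 24 24]
query mem[0x1c]=0xa7, mem[0x23]=0x13, mem[0x05]=0x7c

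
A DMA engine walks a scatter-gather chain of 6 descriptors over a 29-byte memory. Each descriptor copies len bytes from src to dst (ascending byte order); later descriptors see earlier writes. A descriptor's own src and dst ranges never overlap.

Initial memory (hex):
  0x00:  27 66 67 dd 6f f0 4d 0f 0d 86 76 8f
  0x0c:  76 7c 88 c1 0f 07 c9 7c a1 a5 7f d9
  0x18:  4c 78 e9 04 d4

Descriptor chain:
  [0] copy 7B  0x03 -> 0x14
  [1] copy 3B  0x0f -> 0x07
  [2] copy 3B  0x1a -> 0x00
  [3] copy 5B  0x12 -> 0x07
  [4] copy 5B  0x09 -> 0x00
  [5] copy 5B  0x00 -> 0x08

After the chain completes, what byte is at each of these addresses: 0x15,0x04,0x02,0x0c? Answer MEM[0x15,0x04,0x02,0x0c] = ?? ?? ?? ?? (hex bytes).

MEM[0x15,0x04,0x02,0x0c] = 6f 7c f0 7c

[0] 0x03->0x14 len=7 : dd 6f f0 4d 0f 0d 86
[1] 0x0f->0x07 len=3 : c1 0f 07
[2] 0x1a->0x00 len=3 : 86 04 d4
[3] 0x12->0x07 len=5 : c9 7c dd 6f f0
[4] 0x09->0x00 len=5 : dd 6f f0 76 7c
[5] 0x00->0x08 len=5 : dd 6f f0 76 7c
query mem[0x15]=0x6f, mem[0x04]=0x7c, mem[0x02]=0xf0, mem[0x0c]=0x7c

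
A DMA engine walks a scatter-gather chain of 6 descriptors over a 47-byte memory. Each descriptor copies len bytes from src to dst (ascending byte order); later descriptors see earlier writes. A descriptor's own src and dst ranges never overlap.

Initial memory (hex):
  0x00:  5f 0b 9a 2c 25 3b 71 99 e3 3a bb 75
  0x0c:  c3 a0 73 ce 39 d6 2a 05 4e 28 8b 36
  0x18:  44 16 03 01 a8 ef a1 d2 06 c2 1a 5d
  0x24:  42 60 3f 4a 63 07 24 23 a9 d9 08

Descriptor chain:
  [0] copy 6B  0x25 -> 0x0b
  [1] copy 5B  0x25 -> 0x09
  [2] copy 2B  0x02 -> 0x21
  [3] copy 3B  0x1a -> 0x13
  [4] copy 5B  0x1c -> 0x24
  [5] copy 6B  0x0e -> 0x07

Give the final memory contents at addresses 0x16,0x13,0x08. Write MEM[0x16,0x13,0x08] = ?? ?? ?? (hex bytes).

  after D0: wrote 6B at 0x0b = 603f4a630724
  after D1: wrote 5B at 0x09 = 603f4a6307
  after D2: wrote 2B at 0x21 = 9a2c
  after D3: wrote 3B at 0x13 = 0301a8
  after D4: wrote 5B at 0x24 = a8efa1d206
  after D5: wrote 6B at 0x07 = 630724d62a03
query mem[0x16]=0x8b, mem[0x13]=0x03, mem[0x08]=0x07

MEM[0x16,0x13,0x08] = 8b 03 07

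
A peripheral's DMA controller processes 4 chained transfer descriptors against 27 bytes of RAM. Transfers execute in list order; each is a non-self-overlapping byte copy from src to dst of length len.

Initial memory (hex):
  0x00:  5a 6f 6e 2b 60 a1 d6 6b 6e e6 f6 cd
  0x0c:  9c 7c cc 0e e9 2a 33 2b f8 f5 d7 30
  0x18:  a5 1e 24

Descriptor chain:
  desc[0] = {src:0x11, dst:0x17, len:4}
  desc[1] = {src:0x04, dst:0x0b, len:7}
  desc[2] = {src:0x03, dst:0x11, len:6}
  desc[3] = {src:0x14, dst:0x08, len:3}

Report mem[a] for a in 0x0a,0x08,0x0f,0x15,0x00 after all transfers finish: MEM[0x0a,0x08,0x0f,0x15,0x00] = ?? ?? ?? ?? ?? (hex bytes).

MEM[0x0a,0x08,0x0f,0x15,0x00] = 6e d6 6e 6b 5a

#0 dst[0x17+4] := {0x2a,0x33,0x2b,0xf8}
#1 dst[0x0b+7] := {0x60,0xa1,0xd6,0x6b,0x6e,0xe6,0xf6}
#2 dst[0x11+6] := {0x2b,0x60,0xa1,0xd6,0x6b,0x6e}
#3 dst[0x08+3] := {0xd6,0x6b,0x6e}
query mem[0x0a]=0x6e, mem[0x08]=0xd6, mem[0x0f]=0x6e, mem[0x15]=0x6b, mem[0x00]=0x5a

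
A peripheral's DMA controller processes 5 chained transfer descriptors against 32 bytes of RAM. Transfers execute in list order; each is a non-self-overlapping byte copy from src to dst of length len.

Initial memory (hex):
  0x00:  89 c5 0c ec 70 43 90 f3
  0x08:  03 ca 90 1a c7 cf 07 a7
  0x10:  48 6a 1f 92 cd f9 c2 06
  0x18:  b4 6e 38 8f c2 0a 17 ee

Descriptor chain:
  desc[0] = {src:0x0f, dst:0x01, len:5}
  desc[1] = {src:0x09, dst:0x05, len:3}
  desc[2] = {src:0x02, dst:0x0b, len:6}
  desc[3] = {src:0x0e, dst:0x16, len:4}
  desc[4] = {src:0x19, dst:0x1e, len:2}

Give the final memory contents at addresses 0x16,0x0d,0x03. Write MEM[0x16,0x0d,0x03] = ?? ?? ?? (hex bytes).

MEM[0x16,0x0d,0x03] = ca 1f 6a

D0: mem[0x01..0x05] <- [a7 48 6a 1f 92]
D1: mem[0x05..0x07] <- [ca 90 1a]
D2: mem[0x0b..0x10] <- [48 6a 1f ca 90 1a]
D3: mem[0x16..0x19] <- [ca 90 1a 6a]
D4: mem[0x1e..0x1f] <- [6a 38]
query mem[0x16]=0xca, mem[0x0d]=0x1f, mem[0x03]=0x6a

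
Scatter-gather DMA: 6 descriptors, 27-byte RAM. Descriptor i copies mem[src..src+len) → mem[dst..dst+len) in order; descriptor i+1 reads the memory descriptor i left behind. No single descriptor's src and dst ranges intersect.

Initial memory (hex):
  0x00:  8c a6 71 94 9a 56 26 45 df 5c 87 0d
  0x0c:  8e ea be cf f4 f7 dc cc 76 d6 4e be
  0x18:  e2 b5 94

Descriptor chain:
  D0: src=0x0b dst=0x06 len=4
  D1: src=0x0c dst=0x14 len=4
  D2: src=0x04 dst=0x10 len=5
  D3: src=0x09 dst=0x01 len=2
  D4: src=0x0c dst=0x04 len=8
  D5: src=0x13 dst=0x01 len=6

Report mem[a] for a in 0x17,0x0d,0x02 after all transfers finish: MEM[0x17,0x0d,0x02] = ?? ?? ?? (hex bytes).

MEM[0x17,0x0d,0x02] = cf ea ea

D0: mem[0x06..0x09] <- [0d 8e ea be]
D1: mem[0x14..0x17] <- [8e ea be cf]
D2: mem[0x10..0x14] <- [9a 56 0d 8e ea]
D3: mem[0x01..0x02] <- [be 87]
D4: mem[0x04..0x0b] <- [8e ea be cf 9a 56 0d 8e]
D5: mem[0x01..0x06] <- [8e ea ea be cf e2]
query mem[0x17]=0xcf, mem[0x0d]=0xea, mem[0x02]=0xea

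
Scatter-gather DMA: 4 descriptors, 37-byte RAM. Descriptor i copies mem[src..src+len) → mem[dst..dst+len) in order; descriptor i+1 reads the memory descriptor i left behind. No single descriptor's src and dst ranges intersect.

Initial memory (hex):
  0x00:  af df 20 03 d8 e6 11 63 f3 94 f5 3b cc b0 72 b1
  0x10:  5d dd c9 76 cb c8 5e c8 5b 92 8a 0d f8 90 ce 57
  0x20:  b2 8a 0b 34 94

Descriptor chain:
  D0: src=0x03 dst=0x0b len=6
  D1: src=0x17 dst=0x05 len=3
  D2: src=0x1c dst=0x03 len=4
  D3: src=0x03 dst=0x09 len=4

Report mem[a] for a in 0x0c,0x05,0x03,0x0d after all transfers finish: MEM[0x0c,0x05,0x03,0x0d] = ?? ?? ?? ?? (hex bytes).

MEM[0x0c,0x05,0x03,0x0d] = 57 ce f8 e6

D0: mem[0x0b..0x10] <- [03 d8 e6 11 63 f3]
D1: mem[0x05..0x07] <- [c8 5b 92]
D2: mem[0x03..0x06] <- [f8 90 ce 57]
D3: mem[0x09..0x0c] <- [f8 90 ce 57]
query mem[0x0c]=0x57, mem[0x05]=0xce, mem[0x03]=0xf8, mem[0x0d]=0xe6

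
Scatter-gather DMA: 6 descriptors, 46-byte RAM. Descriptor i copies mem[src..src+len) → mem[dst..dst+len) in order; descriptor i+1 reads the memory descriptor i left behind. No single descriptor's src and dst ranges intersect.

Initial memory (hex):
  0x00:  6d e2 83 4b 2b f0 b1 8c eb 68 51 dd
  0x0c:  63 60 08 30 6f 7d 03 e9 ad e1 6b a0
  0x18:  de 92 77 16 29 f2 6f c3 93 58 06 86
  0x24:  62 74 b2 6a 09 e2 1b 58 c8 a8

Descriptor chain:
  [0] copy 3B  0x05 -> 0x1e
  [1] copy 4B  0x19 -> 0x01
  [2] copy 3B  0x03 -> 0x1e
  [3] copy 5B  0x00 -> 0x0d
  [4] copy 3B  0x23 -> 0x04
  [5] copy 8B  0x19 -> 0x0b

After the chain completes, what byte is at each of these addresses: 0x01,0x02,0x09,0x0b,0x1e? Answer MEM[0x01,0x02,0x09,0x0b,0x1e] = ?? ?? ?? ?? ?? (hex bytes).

[0] 0x05->0x1e len=3 : f0 b1 8c
[1] 0x19->0x01 len=4 : 92 77 16 29
[2] 0x03->0x1e len=3 : 16 29 f0
[3] 0x00->0x0d len=5 : 6d 92 77 16 29
[4] 0x23->0x04 len=3 : 86 62 74
[5] 0x19->0x0b len=8 : 92 77 16 29 f2 16 29 f0
query mem[0x01]=0x92, mem[0x02]=0x77, mem[0x09]=0x68, mem[0x0b]=0x92, mem[0x1e]=0x16

MEM[0x01,0x02,0x09,0x0b,0x1e] = 92 77 68 92 16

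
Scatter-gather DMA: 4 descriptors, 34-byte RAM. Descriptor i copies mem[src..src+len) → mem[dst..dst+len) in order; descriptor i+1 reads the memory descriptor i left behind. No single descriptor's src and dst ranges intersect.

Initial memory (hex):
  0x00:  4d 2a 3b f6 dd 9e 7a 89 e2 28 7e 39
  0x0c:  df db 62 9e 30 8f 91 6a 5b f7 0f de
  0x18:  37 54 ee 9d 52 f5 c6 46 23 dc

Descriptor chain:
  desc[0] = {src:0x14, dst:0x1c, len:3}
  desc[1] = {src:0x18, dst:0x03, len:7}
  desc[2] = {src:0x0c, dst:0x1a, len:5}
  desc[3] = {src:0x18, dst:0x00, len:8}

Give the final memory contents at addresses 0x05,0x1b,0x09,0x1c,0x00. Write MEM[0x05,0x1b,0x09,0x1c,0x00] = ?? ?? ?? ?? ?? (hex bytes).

D0: mem[0x1c..0x1e] <- [5b f7 0f]
D1: mem[0x03..0x09] <- [37 54 ee 9d 5b f7 0f]
D2: mem[0x1a..0x1e] <- [df db 62 9e 30]
D3: mem[0x00..0x07] <- [37 54 df db 62 9e 30 46]
query mem[0x05]=0x9e, mem[0x1b]=0xdb, mem[0x09]=0x0f, mem[0x1c]=0x62, mem[0x00]=0x37

MEM[0x05,0x1b,0x09,0x1c,0x00] = 9e db 0f 62 37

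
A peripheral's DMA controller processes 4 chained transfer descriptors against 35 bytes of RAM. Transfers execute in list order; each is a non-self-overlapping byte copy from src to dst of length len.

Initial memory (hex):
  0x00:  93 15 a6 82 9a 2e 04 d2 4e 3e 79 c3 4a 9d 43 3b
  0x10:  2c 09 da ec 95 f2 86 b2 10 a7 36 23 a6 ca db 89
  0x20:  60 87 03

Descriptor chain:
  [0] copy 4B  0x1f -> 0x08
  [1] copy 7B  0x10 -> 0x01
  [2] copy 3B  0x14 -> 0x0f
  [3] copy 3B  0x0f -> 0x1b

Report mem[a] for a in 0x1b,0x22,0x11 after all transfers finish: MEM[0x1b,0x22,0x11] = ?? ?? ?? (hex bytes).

MEM[0x1b,0x22,0x11] = 95 03 86

[0] 0x1f->0x08 len=4 : 89 60 87 03
[1] 0x10->0x01 len=7 : 2c 09 da ec 95 f2 86
[2] 0x14->0x0f len=3 : 95 f2 86
[3] 0x0f->0x1b len=3 : 95 f2 86
query mem[0x1b]=0x95, mem[0x22]=0x03, mem[0x11]=0x86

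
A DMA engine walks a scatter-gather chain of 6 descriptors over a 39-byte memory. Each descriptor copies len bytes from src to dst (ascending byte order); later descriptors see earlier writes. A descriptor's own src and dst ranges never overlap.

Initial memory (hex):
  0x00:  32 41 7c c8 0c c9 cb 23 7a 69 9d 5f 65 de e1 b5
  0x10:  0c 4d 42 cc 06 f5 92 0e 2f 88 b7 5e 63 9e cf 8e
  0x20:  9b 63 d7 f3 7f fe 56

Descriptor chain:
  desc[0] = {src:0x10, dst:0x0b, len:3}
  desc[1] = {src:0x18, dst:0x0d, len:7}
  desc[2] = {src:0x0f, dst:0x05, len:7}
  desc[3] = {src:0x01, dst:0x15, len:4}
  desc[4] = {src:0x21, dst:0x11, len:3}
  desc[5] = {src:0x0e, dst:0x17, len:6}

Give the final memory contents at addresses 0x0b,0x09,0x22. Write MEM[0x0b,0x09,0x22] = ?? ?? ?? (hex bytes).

MEM[0x0b,0x09,0x22] = f5 cf d7

  after D0: wrote 3B at 0x0b = 0c4d42
  after D1: wrote 7B at 0x0d = 2f88b75e639ecf
  after D2: wrote 7B at 0x05 = b75e639ecf06f5
  after D3: wrote 4B at 0x15 = 417cc80c
  after D4: wrote 3B at 0x11 = 63d7f3
  after D5: wrote 6B at 0x17 = 88b75e63d7f3
query mem[0x0b]=0xf5, mem[0x09]=0xcf, mem[0x22]=0xd7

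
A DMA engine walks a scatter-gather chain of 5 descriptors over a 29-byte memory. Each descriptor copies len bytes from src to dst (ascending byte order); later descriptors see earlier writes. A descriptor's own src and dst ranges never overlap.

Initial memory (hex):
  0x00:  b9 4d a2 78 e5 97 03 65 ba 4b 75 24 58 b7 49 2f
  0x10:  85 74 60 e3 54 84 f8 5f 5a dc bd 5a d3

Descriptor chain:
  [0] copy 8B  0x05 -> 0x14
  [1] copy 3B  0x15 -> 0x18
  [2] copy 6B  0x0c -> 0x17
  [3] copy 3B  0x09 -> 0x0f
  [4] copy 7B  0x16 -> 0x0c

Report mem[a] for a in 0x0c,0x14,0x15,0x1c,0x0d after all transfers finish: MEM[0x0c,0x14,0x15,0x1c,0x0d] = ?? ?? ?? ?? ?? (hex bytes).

MEM[0x0c,0x14,0x15,0x1c,0x0d] = 65 97 03 74 58

#0 dst[0x14+8] := {0x97,0x03,0x65,0xba,0x4b,0x75,0x24,0x58}
#1 dst[0x18+3] := {0x03,0x65,0xba}
#2 dst[0x17+6] := {0x58,0xb7,0x49,0x2f,0x85,0x74}
#3 dst[0x0f+3] := {0x4b,0x75,0x24}
#4 dst[0x0c+7] := {0x65,0x58,0xb7,0x49,0x2f,0x85,0x74}
query mem[0x0c]=0x65, mem[0x14]=0x97, mem[0x15]=0x03, mem[0x1c]=0x74, mem[0x0d]=0x58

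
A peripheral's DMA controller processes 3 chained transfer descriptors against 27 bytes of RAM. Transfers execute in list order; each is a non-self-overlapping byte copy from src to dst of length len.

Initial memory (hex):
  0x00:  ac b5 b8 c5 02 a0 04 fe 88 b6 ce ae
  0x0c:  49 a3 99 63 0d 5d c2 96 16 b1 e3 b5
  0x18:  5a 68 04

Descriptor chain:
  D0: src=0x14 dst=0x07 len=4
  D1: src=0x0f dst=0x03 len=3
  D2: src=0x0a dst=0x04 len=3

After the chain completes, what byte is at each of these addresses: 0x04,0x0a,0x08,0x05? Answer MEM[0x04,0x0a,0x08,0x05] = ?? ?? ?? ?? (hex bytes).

  after D0: wrote 4B at 0x07 = 16b1e3b5
  after D1: wrote 3B at 0x03 = 630d5d
  after D2: wrote 3B at 0x04 = b5ae49
query mem[0x04]=0xb5, mem[0x0a]=0xb5, mem[0x08]=0xb1, mem[0x05]=0xae

MEM[0x04,0x0a,0x08,0x05] = b5 b5 b1 ae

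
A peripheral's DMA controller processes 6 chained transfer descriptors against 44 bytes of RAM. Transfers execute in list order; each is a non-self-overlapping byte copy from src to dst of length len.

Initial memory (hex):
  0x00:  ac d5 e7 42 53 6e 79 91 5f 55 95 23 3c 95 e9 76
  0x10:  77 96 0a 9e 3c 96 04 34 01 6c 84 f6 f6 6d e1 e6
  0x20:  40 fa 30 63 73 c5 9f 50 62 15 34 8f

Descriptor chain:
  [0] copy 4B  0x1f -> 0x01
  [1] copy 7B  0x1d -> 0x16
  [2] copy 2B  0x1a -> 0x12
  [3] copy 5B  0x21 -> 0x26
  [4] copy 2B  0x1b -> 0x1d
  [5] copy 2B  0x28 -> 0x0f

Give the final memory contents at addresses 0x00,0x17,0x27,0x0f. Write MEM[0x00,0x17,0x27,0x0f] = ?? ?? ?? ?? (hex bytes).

MEM[0x00,0x17,0x27,0x0f] = ac e1 30 63

[0] 0x1f->0x01 len=4 : e6 40 fa 30
[1] 0x1d->0x16 len=7 : 6d e1 e6 40 fa 30 63
[2] 0x1a->0x12 len=2 : fa 30
[3] 0x21->0x26 len=5 : fa 30 63 73 c5
[4] 0x1b->0x1d len=2 : 30 63
[5] 0x28->0x0f len=2 : 63 73
query mem[0x00]=0xac, mem[0x17]=0xe1, mem[0x27]=0x30, mem[0x0f]=0x63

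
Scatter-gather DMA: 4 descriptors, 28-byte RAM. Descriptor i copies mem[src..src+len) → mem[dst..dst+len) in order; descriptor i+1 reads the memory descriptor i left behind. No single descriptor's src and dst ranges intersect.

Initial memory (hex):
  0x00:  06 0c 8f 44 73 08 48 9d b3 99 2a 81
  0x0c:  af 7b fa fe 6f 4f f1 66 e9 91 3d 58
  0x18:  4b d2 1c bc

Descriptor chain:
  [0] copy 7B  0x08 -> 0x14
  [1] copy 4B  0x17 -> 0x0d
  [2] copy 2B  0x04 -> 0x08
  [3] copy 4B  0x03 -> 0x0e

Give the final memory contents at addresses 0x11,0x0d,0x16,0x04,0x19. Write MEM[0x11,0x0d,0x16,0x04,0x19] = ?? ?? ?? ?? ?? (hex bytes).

MEM[0x11,0x0d,0x16,0x04,0x19] = 48 81 2a 73 7b

D0: mem[0x14..0x1a] <- [b3 99 2a 81 af 7b fa]
D1: mem[0x0d..0x10] <- [81 af 7b fa]
D2: mem[0x08..0x09] <- [73 08]
D3: mem[0x0e..0x11] <- [44 73 08 48]
query mem[0x11]=0x48, mem[0x0d]=0x81, mem[0x16]=0x2a, mem[0x04]=0x73, mem[0x19]=0x7b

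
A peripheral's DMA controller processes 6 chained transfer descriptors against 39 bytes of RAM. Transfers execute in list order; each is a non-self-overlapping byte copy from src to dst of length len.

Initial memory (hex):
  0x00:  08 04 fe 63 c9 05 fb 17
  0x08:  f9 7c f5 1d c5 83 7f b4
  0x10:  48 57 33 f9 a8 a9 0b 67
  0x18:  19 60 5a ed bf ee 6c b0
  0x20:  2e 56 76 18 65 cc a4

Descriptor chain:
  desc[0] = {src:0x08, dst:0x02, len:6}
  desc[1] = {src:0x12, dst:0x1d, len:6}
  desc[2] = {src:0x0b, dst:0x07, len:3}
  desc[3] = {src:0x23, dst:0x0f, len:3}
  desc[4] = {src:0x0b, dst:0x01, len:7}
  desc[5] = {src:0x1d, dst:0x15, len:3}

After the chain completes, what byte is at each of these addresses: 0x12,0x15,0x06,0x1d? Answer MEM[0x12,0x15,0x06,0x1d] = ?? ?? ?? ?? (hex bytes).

MEM[0x12,0x15,0x06,0x1d] = 33 33 65 33

  after D0: wrote 6B at 0x02 = f97cf51dc583
  after D1: wrote 6B at 0x1d = 33f9a8a90b67
  after D2: wrote 3B at 0x07 = 1dc583
  after D3: wrote 3B at 0x0f = 1865cc
  after D4: wrote 7B at 0x01 = 1dc5837f1865cc
  after D5: wrote 3B at 0x15 = 33f9a8
query mem[0x12]=0x33, mem[0x15]=0x33, mem[0x06]=0x65, mem[0x1d]=0x33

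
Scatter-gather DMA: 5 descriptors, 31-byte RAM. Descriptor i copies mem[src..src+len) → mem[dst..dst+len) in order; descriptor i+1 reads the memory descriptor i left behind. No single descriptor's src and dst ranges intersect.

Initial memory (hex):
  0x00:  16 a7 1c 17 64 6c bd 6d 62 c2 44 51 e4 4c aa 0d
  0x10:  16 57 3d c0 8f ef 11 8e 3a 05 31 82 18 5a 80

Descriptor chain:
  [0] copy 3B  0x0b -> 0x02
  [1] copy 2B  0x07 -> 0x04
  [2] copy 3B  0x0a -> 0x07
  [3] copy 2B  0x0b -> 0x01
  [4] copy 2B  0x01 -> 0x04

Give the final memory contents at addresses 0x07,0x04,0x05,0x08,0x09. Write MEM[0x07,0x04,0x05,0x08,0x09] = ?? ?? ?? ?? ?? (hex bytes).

MEM[0x07,0x04,0x05,0x08,0x09] = 44 51 e4 51 e4

D0: mem[0x02..0x04] <- [51 e4 4c]
D1: mem[0x04..0x05] <- [6d 62]
D2: mem[0x07..0x09] <- [44 51 e4]
D3: mem[0x01..0x02] <- [51 e4]
D4: mem[0x04..0x05] <- [51 e4]
query mem[0x07]=0x44, mem[0x04]=0x51, mem[0x05]=0xe4, mem[0x08]=0x51, mem[0x09]=0xe4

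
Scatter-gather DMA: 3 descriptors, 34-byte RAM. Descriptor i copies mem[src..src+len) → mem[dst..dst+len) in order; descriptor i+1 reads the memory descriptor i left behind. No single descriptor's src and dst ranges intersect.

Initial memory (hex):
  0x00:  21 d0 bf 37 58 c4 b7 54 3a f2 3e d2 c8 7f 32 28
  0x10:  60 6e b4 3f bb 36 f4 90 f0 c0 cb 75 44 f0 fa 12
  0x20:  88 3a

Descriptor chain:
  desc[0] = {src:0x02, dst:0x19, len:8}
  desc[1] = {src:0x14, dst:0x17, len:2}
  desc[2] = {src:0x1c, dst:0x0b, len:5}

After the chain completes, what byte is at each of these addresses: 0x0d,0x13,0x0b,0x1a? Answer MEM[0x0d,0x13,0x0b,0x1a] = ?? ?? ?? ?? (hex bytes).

MEM[0x0d,0x13,0x0b,0x1a] = 54 3f c4 37

D0: mem[0x19..0x20] <- [bf 37 58 c4 b7 54 3a f2]
D1: mem[0x17..0x18] <- [bb 36]
D2: mem[0x0b..0x0f] <- [c4 b7 54 3a f2]
query mem[0x0d]=0x54, mem[0x13]=0x3f, mem[0x0b]=0xc4, mem[0x1a]=0x37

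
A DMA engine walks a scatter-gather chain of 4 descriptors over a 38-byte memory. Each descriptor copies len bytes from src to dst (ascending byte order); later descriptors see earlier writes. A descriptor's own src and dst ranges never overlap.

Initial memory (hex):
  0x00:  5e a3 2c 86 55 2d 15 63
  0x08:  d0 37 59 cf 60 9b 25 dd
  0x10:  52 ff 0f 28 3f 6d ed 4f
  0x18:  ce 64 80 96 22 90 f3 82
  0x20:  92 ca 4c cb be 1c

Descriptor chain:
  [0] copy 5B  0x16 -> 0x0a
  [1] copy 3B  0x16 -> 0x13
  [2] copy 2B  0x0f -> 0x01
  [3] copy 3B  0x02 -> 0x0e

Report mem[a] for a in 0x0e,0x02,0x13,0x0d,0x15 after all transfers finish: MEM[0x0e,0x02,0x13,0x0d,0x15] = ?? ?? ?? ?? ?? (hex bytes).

MEM[0x0e,0x02,0x13,0x0d,0x15] = 52 52 ed 64 ce

[0] 0x16->0x0a len=5 : ed 4f ce 64 80
[1] 0x16->0x13 len=3 : ed 4f ce
[2] 0x0f->0x01 len=2 : dd 52
[3] 0x02->0x0e len=3 : 52 86 55
query mem[0x0e]=0x52, mem[0x02]=0x52, mem[0x13]=0xed, mem[0x0d]=0x64, mem[0x15]=0xce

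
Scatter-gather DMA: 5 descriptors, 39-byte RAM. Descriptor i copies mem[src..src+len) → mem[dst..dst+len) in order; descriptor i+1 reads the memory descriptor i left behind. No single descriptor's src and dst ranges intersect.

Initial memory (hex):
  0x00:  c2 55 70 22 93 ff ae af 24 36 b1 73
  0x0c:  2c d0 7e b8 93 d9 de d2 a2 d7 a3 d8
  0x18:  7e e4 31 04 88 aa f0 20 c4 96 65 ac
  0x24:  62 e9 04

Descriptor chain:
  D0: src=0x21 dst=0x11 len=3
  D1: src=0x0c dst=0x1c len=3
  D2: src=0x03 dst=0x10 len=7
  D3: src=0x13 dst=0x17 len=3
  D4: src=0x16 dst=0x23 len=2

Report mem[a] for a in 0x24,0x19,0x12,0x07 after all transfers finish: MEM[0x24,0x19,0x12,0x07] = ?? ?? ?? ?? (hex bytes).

  after D0: wrote 3B at 0x11 = 9665ac
  after D1: wrote 3B at 0x1c = 2cd07e
  after D2: wrote 7B at 0x10 = 2293ffaeaf2436
  after D3: wrote 3B at 0x17 = aeaf24
  after D4: wrote 2B at 0x23 = 36ae
query mem[0x24]=0xae, mem[0x19]=0x24, mem[0x12]=0xff, mem[0x07]=0xaf

MEM[0x24,0x19,0x12,0x07] = ae 24 ff af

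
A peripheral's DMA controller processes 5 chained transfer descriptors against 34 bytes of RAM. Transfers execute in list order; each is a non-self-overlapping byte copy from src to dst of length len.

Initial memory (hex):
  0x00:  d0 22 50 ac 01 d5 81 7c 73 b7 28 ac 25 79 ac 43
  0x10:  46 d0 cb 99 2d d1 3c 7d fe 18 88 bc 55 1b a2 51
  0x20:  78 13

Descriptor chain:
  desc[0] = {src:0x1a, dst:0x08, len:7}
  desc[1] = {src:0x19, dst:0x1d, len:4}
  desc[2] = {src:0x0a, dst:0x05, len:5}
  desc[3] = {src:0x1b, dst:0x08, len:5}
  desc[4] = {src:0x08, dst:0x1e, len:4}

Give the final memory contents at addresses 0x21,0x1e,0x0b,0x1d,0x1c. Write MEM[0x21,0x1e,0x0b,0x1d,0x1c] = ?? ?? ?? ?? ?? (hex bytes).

[0] 0x1a->0x08 len=7 : 88 bc 55 1b a2 51 78
[1] 0x19->0x1d len=4 : 18 88 bc 55
[2] 0x0a->0x05 len=5 : 55 1b a2 51 78
[3] 0x1b->0x08 len=5 : bc 55 18 88 bc
[4] 0x08->0x1e len=4 : bc 55 18 88
query mem[0x21]=0x88, mem[0x1e]=0xbc, mem[0x0b]=0x88, mem[0x1d]=0x18, mem[0x1c]=0x55

MEM[0x21,0x1e,0x0b,0x1d,0x1c] = 88 bc 88 18 55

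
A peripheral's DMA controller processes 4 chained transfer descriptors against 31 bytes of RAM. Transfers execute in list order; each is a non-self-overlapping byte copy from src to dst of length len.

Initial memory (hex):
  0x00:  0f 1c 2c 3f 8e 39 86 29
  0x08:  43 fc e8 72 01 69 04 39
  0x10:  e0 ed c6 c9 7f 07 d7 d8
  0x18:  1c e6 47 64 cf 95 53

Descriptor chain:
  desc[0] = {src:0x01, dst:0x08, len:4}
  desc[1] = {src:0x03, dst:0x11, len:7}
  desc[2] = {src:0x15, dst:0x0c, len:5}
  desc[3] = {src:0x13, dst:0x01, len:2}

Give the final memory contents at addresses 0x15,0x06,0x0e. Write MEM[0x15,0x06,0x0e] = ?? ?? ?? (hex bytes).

MEM[0x15,0x06,0x0e] = 29 86 2c

#0 dst[0x08+4] := {0x1c,0x2c,0x3f,0x8e}
#1 dst[0x11+7] := {0x3f,0x8e,0x39,0x86,0x29,0x1c,0x2c}
#2 dst[0x0c+5] := {0x29,0x1c,0x2c,0x1c,0xe6}
#3 dst[0x01+2] := {0x39,0x86}
query mem[0x15]=0x29, mem[0x06]=0x86, mem[0x0e]=0x2c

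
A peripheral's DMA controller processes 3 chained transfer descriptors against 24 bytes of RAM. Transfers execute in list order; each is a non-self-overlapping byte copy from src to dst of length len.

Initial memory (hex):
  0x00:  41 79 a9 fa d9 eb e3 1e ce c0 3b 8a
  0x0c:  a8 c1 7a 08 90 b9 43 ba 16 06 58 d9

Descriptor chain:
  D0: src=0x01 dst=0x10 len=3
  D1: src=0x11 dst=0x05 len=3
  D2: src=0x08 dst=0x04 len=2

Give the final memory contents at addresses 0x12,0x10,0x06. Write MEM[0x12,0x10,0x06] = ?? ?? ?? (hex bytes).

MEM[0x12,0x10,0x06] = fa 79 fa

  after D0: wrote 3B at 0x10 = 79a9fa
  after D1: wrote 3B at 0x05 = a9faba
  after D2: wrote 2B at 0x04 = cec0
query mem[0x12]=0xfa, mem[0x10]=0x79, mem[0x06]=0xfa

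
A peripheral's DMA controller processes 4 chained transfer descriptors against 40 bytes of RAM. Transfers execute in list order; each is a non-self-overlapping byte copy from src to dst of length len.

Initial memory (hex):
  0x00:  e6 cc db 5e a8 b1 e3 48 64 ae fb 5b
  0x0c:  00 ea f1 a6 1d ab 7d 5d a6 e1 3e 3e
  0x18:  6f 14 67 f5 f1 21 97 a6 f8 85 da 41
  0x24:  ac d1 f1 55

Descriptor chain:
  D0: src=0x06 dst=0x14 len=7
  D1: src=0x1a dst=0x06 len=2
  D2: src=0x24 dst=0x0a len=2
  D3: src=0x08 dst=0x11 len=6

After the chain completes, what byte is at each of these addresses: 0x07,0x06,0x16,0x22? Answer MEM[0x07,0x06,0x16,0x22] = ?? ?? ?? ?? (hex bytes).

[0] 0x06->0x14 len=7 : e3 48 64 ae fb 5b 00
[1] 0x1a->0x06 len=2 : 00 f5
[2] 0x24->0x0a len=2 : ac d1
[3] 0x08->0x11 len=6 : 64 ae ac d1 00 ea
query mem[0x07]=0xf5, mem[0x06]=0x00, mem[0x16]=0xea, mem[0x22]=0xda

MEM[0x07,0x06,0x16,0x22] = f5 00 ea da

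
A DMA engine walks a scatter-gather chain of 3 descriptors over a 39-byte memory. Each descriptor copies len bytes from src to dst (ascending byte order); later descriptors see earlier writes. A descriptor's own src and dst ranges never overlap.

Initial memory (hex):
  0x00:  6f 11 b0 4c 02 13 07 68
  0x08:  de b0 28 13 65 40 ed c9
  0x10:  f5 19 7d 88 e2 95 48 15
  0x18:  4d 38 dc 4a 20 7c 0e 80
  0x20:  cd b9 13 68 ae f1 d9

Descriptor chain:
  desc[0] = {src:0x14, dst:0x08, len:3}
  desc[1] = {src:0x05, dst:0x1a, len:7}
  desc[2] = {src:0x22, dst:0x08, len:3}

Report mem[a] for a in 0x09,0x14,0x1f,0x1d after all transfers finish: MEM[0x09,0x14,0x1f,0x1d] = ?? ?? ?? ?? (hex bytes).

MEM[0x09,0x14,0x1f,0x1d] = 68 e2 48 e2

#0 dst[0x08+3] := {0xe2,0x95,0x48}
#1 dst[0x1a+7] := {0x13,0x07,0x68,0xe2,0x95,0x48,0x13}
#2 dst[0x08+3] := {0x13,0x68,0xae}
query mem[0x09]=0x68, mem[0x14]=0xe2, mem[0x1f]=0x48, mem[0x1d]=0xe2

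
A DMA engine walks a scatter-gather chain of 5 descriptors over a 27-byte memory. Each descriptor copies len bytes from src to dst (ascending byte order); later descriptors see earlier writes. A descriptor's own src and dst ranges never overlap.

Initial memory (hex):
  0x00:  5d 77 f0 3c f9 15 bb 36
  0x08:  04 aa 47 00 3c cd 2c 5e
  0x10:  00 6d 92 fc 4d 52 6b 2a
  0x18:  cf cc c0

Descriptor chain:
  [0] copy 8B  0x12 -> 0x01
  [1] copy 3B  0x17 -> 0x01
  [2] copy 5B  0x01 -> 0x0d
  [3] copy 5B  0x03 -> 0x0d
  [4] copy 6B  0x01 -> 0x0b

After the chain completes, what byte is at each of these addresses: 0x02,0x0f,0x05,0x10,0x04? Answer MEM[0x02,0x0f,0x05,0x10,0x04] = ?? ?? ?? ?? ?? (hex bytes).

MEM[0x02,0x0f,0x05,0x10,0x04] = cf 6b 6b 2a 52

D0: mem[0x01..0x08] <- [92 fc 4d 52 6b 2a cf cc]
D1: mem[0x01..0x03] <- [2a cf cc]
D2: mem[0x0d..0x11] <- [2a cf cc 52 6b]
D3: mem[0x0d..0x11] <- [cc 52 6b 2a cf]
D4: mem[0x0b..0x10] <- [2a cf cc 52 6b 2a]
query mem[0x02]=0xcf, mem[0x0f]=0x6b, mem[0x05]=0x6b, mem[0x10]=0x2a, mem[0x04]=0x52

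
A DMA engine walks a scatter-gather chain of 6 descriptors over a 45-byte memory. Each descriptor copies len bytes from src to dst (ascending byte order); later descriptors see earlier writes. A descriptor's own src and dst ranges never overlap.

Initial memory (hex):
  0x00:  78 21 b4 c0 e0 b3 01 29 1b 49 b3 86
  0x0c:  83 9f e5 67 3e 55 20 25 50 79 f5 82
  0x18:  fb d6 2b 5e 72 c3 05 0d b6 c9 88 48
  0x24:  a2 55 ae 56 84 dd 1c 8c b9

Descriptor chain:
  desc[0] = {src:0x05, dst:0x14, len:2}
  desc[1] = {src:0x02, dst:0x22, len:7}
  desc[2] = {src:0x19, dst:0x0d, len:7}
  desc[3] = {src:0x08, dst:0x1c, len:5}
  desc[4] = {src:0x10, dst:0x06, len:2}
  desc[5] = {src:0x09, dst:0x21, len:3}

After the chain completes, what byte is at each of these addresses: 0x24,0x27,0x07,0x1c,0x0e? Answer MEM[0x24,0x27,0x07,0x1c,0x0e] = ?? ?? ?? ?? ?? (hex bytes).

D0: mem[0x14..0x15] <- [b3 01]
D1: mem[0x22..0x28] <- [b4 c0 e0 b3 01 29 1b]
D2: mem[0x0d..0x13] <- [d6 2b 5e 72 c3 05 0d]
D3: mem[0x1c..0x20] <- [1b 49 b3 86 83]
D4: mem[0x06..0x07] <- [72 c3]
D5: mem[0x21..0x23] <- [49 b3 86]
query mem[0x24]=0xe0, mem[0x27]=0x29, mem[0x07]=0xc3, mem[0x1c]=0x1b, mem[0x0e]=0x2b

MEM[0x24,0x27,0x07,0x1c,0x0e] = e0 29 c3 1b 2b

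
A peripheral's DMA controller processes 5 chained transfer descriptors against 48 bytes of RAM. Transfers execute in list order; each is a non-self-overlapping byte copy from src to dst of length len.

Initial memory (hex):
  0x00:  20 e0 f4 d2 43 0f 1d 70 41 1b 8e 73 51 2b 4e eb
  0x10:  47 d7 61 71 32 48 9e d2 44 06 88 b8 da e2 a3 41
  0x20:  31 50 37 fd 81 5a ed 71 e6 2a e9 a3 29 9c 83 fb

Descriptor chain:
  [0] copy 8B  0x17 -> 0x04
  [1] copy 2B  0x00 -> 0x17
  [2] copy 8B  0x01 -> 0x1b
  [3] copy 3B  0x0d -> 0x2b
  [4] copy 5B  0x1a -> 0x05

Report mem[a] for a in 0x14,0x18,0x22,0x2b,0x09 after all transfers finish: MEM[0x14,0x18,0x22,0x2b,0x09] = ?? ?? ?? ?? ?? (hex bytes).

#0 dst[0x04+8] := {0xd2,0x44,0x06,0x88,0xb8,0xda,0xe2,0xa3}
#1 dst[0x17+2] := {0x20,0xe0}
#2 dst[0x1b+8] := {0xe0,0xf4,0xd2,0xd2,0x44,0x06,0x88,0xb8}
#3 dst[0x2b+3] := {0x2b,0x4e,0xeb}
#4 dst[0x05+5] := {0x88,0xe0,0xf4,0xd2,0xd2}
query mem[0x14]=0x32, mem[0x18]=0xe0, mem[0x22]=0xb8, mem[0x2b]=0x2b, mem[0x09]=0xd2

MEM[0x14,0x18,0x22,0x2b,0x09] = 32 e0 b8 2b d2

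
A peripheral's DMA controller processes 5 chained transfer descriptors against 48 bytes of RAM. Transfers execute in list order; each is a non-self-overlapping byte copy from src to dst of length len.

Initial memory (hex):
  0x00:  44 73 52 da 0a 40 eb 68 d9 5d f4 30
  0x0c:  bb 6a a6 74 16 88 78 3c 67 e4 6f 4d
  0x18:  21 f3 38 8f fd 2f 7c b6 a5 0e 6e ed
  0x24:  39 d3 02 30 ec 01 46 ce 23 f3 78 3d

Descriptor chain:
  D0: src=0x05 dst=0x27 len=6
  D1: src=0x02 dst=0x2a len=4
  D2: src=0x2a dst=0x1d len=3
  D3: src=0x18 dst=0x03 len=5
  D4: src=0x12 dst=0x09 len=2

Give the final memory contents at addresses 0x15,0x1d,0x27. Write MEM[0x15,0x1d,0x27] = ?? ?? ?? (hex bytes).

MEM[0x15,0x1d,0x27] = e4 52 40

[0] 0x05->0x27 len=6 : 40 eb 68 d9 5d f4
[1] 0x02->0x2a len=4 : 52 da 0a 40
[2] 0x2a->0x1d len=3 : 52 da 0a
[3] 0x18->0x03 len=5 : 21 f3 38 8f fd
[4] 0x12->0x09 len=2 : 78 3c
query mem[0x15]=0xe4, mem[0x1d]=0x52, mem[0x27]=0x40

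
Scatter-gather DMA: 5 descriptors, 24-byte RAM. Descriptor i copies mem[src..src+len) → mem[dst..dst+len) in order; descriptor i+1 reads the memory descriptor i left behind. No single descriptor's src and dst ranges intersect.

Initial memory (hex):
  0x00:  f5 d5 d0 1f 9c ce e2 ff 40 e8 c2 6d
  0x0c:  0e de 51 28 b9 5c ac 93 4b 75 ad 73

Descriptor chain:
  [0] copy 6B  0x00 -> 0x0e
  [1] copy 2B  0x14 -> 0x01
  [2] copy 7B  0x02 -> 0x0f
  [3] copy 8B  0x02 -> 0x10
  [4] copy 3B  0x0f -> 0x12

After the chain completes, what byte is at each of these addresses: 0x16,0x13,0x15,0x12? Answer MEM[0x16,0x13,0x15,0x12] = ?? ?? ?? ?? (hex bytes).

  after D0: wrote 6B at 0x0e = f5d5d01f9cce
  after D1: wrote 2B at 0x01 = 4b75
  after D2: wrote 7B at 0x0f = 751f9ccee2ff40
  after D3: wrote 8B at 0x10 = 751f9ccee2ff40e8
  after D4: wrote 3B at 0x12 = 75751f
query mem[0x16]=0x40, mem[0x13]=0x75, mem[0x15]=0xff, mem[0x12]=0x75

MEM[0x16,0x13,0x15,0x12] = 40 75 ff 75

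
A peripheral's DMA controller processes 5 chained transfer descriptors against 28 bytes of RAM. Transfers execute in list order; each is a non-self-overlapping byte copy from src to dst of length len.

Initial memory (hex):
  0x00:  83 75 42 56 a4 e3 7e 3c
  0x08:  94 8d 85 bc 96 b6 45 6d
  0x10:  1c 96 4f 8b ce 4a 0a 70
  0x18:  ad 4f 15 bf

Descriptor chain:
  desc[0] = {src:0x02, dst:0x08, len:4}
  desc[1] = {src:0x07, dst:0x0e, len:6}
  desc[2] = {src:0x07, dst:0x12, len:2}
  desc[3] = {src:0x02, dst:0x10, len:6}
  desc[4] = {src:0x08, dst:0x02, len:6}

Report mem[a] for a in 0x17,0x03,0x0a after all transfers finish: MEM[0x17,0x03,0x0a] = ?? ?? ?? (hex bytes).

MEM[0x17,0x03,0x0a] = 70 56 a4

  after D0: wrote 4B at 0x08 = 4256a4e3
  after D1: wrote 6B at 0x0e = 3c4256a4e396
  after D2: wrote 2B at 0x12 = 3c42
  after D3: wrote 6B at 0x10 = 4256a4e37e3c
  after D4: wrote 6B at 0x02 = 4256a4e396b6
query mem[0x17]=0x70, mem[0x03]=0x56, mem[0x0a]=0xa4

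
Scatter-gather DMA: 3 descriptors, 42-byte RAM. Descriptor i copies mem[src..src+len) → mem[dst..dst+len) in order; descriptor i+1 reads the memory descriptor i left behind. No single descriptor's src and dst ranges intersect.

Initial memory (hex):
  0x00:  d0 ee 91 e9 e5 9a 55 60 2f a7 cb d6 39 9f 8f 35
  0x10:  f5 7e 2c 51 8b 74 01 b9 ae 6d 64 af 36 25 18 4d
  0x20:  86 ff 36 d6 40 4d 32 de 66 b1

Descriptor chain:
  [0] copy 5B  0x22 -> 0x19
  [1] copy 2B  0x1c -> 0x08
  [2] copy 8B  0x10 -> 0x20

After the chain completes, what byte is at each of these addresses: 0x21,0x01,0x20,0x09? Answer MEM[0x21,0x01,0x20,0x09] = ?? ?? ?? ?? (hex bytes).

MEM[0x21,0x01,0x20,0x09] = 7e ee f5 32

#0 dst[0x19+5] := {0x36,0xd6,0x40,0x4d,0x32}
#1 dst[0x08+2] := {0x4d,0x32}
#2 dst[0x20+8] := {0xf5,0x7e,0x2c,0x51,0x8b,0x74,0x01,0xb9}
query mem[0x21]=0x7e, mem[0x01]=0xee, mem[0x20]=0xf5, mem[0x09]=0x32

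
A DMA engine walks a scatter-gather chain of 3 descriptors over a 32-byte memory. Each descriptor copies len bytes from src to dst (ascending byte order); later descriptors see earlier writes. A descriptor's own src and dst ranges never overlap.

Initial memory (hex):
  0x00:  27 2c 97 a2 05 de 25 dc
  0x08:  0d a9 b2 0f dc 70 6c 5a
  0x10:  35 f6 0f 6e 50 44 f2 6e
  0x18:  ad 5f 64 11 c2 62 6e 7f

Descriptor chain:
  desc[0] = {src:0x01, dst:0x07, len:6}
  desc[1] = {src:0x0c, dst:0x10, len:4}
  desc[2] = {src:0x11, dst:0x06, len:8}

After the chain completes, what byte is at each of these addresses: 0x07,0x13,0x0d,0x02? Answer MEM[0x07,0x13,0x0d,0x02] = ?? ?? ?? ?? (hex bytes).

  after D0: wrote 6B at 0x07 = 2c97a205de25
  after D1: wrote 4B at 0x10 = 25706c5a
  after D2: wrote 8B at 0x06 = 706c5a5044f26ead
query mem[0x07]=0x6c, mem[0x13]=0x5a, mem[0x0d]=0xad, mem[0x02]=0x97

MEM[0x07,0x13,0x0d,0x02] = 6c 5a ad 97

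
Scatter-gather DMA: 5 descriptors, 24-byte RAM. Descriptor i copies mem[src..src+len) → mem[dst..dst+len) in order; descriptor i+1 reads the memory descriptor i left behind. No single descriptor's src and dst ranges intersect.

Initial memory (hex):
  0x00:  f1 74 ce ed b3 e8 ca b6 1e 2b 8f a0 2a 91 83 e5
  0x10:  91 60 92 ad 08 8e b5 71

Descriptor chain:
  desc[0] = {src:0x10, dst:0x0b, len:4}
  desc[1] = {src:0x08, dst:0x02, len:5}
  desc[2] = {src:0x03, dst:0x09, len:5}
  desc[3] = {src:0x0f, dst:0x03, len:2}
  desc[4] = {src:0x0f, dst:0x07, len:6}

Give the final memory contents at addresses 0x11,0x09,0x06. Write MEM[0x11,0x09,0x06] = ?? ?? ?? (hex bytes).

D0: mem[0x0b..0x0e] <- [91 60 92 ad]
D1: mem[0x02..0x06] <- [1e 2b 8f 91 60]
D2: mem[0x09..0x0d] <- [2b 8f 91 60 b6]
D3: mem[0x03..0x04] <- [e5 91]
D4: mem[0x07..0x0c] <- [e5 91 60 92 ad 08]
query mem[0x11]=0x60, mem[0x09]=0x60, mem[0x06]=0x60

MEM[0x11,0x09,0x06] = 60 60 60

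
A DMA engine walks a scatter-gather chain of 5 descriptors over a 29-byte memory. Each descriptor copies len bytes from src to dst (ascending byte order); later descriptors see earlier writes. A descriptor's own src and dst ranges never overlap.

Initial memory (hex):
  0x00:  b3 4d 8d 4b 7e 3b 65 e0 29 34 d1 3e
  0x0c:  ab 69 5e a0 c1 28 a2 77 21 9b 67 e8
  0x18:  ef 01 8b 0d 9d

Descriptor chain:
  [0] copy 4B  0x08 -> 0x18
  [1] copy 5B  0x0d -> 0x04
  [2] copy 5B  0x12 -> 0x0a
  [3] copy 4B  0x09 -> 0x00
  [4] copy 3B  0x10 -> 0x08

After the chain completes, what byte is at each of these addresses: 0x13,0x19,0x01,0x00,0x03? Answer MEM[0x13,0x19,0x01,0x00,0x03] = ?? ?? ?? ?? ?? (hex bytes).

[0] 0x08->0x18 len=4 : 29 34 d1 3e
[1] 0x0d->0x04 len=5 : 69 5e a0 c1 28
[2] 0x12->0x0a len=5 : a2 77 21 9b 67
[3] 0x09->0x00 len=4 : 34 a2 77 21
[4] 0x10->0x08 len=3 : c1 28 a2
query mem[0x13]=0x77, mem[0x19]=0x34, mem[0x01]=0xa2, mem[0x00]=0x34, mem[0x03]=0x21

MEM[0x13,0x19,0x01,0x00,0x03] = 77 34 a2 34 21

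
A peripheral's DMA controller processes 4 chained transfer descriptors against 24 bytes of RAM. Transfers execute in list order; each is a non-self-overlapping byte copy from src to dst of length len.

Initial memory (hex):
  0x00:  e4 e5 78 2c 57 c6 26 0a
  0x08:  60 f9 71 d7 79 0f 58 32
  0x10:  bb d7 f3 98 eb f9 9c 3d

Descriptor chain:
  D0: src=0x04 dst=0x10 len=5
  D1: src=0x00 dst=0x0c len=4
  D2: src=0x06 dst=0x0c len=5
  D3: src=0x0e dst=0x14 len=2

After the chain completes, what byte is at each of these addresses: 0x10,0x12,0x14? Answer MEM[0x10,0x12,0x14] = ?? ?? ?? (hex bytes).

[0] 0x04->0x10 len=5 : 57 c6 26 0a 60
[1] 0x00->0x0c len=4 : e4 e5 78 2c
[2] 0x06->0x0c len=5 : 26 0a 60 f9 71
[3] 0x0e->0x14 len=2 : 60 f9
query mem[0x10]=0x71, mem[0x12]=0x26, mem[0x14]=0x60

MEM[0x10,0x12,0x14] = 71 26 60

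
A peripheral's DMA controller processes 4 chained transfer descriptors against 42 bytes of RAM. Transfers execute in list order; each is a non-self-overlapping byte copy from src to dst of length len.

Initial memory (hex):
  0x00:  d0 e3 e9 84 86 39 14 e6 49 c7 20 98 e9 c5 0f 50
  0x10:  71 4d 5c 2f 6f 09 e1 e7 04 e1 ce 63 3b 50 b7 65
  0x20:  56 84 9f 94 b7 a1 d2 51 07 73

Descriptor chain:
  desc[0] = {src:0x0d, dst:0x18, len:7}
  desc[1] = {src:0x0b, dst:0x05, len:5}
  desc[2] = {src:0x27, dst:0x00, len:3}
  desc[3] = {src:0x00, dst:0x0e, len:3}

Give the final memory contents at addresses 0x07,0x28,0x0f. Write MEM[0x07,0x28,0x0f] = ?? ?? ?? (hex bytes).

#0 dst[0x18+7] := {0xc5,0x0f,0x50,0x71,0x4d,0x5c,0x2f}
#1 dst[0x05+5] := {0x98,0xe9,0xc5,0x0f,0x50}
#2 dst[0x00+3] := {0x51,0x07,0x73}
#3 dst[0x0e+3] := {0x51,0x07,0x73}
query mem[0x07]=0xc5, mem[0x28]=0x07, mem[0x0f]=0x07

MEM[0x07,0x28,0x0f] = c5 07 07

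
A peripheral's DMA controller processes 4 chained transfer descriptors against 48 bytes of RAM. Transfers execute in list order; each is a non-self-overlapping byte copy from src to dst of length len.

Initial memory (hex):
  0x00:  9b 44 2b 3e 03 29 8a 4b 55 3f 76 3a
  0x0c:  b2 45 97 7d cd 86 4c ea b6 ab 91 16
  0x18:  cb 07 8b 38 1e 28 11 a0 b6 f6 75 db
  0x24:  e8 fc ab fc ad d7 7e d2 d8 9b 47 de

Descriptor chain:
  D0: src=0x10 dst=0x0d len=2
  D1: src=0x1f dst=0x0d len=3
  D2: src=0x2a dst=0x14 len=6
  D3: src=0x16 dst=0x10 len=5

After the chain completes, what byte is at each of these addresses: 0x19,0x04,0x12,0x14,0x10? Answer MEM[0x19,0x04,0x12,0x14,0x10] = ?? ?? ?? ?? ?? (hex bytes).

MEM[0x19,0x04,0x12,0x14,0x10] = de 03 47 8b d8

D0: mem[0x0d..0x0e] <- [cd 86]
D1: mem[0x0d..0x0f] <- [a0 b6 f6]
D2: mem[0x14..0x19] <- [7e d2 d8 9b 47 de]
D3: mem[0x10..0x14] <- [d8 9b 47 de 8b]
query mem[0x19]=0xde, mem[0x04]=0x03, mem[0x12]=0x47, mem[0x14]=0x8b, mem[0x10]=0xd8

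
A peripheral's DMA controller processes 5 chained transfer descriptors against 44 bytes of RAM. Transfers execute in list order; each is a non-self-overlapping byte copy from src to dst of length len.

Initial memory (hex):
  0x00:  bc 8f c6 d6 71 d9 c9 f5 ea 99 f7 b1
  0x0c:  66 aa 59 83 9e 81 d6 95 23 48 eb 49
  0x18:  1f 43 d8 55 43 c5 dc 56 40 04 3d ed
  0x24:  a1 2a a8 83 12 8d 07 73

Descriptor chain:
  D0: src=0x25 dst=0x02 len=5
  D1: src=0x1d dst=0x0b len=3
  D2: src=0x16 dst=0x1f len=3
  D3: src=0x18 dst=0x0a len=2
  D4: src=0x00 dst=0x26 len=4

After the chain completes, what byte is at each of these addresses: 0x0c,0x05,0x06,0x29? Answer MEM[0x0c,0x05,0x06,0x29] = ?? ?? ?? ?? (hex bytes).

D0: mem[0x02..0x06] <- [2a a8 83 12 8d]
D1: mem[0x0b..0x0d] <- [c5 dc 56]
D2: mem[0x1f..0x21] <- [eb 49 1f]
D3: mem[0x0a..0x0b] <- [1f 43]
D4: mem[0x26..0x29] <- [bc 8f 2a a8]
query mem[0x0c]=0xdc, mem[0x05]=0x12, mem[0x06]=0x8d, mem[0x29]=0xa8

MEM[0x0c,0x05,0x06,0x29] = dc 12 8d a8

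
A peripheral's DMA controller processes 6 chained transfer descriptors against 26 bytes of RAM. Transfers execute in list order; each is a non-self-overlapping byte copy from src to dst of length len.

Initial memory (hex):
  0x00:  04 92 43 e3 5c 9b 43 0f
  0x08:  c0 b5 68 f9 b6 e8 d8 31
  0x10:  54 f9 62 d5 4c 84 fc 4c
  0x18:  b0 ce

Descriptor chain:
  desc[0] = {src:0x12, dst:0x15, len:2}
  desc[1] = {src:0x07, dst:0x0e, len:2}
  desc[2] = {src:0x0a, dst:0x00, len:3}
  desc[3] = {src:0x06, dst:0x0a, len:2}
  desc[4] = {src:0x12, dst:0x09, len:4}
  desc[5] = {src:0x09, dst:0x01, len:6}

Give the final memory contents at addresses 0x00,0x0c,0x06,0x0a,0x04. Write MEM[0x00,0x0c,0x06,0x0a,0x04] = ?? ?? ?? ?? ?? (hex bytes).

#0 dst[0x15+2] := {0x62,0xd5}
#1 dst[0x0e+2] := {0x0f,0xc0}
#2 dst[0x00+3] := {0x68,0xf9,0xb6}
#3 dst[0x0a+2] := {0x43,0x0f}
#4 dst[0x09+4] := {0x62,0xd5,0x4c,0x62}
#5 dst[0x01+6] := {0x62,0xd5,0x4c,0x62,0xe8,0x0f}
query mem[0x00]=0x68, mem[0x0c]=0x62, mem[0x06]=0x0f, mem[0x0a]=0xd5, mem[0x04]=0x62

MEM[0x00,0x0c,0x06,0x0a,0x04] = 68 62 0f d5 62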